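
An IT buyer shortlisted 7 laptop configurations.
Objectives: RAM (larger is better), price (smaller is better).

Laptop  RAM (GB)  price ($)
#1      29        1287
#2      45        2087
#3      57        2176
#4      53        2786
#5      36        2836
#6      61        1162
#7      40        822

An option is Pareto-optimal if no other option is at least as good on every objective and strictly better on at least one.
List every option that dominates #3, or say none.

#6: RAM 61≥57, price 1162≤2176 — dominates #3.
Others (#1, #2, #4, #5, #7) are each worse than #3 on at least one objective.

#6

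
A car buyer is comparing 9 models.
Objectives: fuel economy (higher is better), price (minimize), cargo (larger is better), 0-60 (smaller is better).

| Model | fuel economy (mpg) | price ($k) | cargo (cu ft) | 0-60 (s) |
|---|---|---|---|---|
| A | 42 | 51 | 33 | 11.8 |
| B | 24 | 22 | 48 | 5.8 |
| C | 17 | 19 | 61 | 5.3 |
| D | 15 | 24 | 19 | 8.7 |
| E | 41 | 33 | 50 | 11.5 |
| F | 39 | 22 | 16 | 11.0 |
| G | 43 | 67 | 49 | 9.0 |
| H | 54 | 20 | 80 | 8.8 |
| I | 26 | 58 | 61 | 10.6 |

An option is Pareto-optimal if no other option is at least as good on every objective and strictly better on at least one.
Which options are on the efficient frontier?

B, C, H

A: dominated by H (fuel economy 54≥42, price 20≤51, cargo 80≥33, 0-60 8.8≤11.8).
B: not dominated.
C: not dominated (best price).
D: dominated by B (fuel economy 24≥15, price 22≤24, cargo 48≥19, 0-60 5.8≤8.7).
E: dominated by H (fuel economy 54≥41, price 20≤33, cargo 80≥50, 0-60 8.8≤11.5).
F: dominated by H (fuel economy 54≥39, price 20≤22, cargo 80≥16, 0-60 8.8≤11.0).
G: dominated by H (fuel economy 54≥43, price 20≤67, cargo 80≥49, 0-60 8.8≤9.0).
H: not dominated (best fuel economy).
I: dominated by H (fuel economy 54≥26, price 20≤58, cargo 80≥61, 0-60 8.8≤10.6).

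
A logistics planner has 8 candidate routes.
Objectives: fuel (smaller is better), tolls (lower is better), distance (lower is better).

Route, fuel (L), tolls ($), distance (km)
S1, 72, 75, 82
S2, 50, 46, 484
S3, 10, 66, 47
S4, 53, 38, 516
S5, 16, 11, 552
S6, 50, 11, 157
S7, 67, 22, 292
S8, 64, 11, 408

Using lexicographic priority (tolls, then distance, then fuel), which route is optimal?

S6

First minimize tolls: best is 11, kept {S5, S6, S8}.
Then minimize distance: best is 157, kept {S6}.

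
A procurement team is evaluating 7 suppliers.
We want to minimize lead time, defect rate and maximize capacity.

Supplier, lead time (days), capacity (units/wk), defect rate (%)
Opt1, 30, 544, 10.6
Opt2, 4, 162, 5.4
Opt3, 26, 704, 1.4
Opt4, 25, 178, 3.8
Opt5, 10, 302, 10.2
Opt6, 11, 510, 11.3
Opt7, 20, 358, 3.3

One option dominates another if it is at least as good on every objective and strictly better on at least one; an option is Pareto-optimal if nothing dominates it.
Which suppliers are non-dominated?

Opt1: dominated by Opt3 (lead time 26≤30, capacity 704≥544, defect rate 1.4≤10.6).
Opt2: not dominated (best lead time).
Opt3: not dominated (best capacity).
Opt4: dominated by Opt7 (lead time 20≤25, capacity 358≥178, defect rate 3.3≤3.8).
Opt5: not dominated.
Opt6: not dominated.
Opt7: not dominated.

Opt2, Opt3, Opt5, Opt6, Opt7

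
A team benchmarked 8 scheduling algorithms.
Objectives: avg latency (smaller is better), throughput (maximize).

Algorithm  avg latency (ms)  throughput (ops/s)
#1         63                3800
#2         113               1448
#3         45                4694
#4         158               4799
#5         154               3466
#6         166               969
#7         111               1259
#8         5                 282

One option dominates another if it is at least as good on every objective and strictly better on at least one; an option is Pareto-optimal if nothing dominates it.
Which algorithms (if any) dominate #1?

#3: avg latency 45≤63, throughput 4694≥3800 — dominates #1.
Others (#2, #4, #5, #6, #7, #8) are each worse than #1 on at least one objective.

#3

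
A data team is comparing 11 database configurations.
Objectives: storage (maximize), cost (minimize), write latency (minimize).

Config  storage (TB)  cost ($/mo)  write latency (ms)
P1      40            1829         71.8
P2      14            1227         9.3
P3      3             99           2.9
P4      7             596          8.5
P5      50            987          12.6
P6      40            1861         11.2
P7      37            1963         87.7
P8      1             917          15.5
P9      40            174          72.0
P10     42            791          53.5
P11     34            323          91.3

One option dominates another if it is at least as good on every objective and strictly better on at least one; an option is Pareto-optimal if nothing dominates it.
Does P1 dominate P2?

P1 vs P2: P1 is worse on cost (1829 vs 1227), so it does not dominate P2.

No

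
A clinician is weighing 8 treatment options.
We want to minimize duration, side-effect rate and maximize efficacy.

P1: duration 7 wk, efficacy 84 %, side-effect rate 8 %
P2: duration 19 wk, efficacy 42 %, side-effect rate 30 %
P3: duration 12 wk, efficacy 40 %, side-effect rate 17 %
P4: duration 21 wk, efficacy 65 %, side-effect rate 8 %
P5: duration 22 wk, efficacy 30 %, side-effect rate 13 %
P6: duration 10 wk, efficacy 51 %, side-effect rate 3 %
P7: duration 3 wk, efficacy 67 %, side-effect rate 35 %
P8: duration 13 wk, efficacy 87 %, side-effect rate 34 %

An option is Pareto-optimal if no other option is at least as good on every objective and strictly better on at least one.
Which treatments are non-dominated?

P1: not dominated.
P2: dominated by P1 (duration 7≤19, efficacy 84≥42, side-effect rate 8≤30).
P3: dominated by P1 (duration 7≤12, efficacy 84≥40, side-effect rate 8≤17).
P4: dominated by P1 (duration 7≤21, efficacy 84≥65, side-effect rate 8≤8).
P5: dominated by P1 (duration 7≤22, efficacy 84≥30, side-effect rate 8≤13).
P6: not dominated (best side-effect rate).
P7: not dominated (best duration).
P8: not dominated (best efficacy).

P1, P6, P7, P8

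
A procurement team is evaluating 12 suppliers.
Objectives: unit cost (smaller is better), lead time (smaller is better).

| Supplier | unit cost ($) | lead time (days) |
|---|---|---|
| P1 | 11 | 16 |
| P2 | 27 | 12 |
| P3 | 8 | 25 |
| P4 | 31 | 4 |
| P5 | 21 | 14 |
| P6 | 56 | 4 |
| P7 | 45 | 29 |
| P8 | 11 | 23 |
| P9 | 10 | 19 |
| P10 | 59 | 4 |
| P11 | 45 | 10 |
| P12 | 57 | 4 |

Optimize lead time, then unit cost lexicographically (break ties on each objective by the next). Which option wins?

First minimize lead time: best is 4, kept {P4, P6, P10, P12}.
Then minimize unit cost: best is 31, kept {P4}.

P4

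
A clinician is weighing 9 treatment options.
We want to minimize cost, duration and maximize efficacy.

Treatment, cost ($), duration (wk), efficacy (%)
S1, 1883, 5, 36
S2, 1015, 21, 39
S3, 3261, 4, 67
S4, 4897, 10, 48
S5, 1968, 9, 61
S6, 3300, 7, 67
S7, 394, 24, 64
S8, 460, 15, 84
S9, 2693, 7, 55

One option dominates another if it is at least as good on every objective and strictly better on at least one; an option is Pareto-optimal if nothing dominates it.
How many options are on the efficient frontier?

S1: not dominated.
S2: dominated by S8 (cost 460≤1015, duration 15≤21, efficacy 84≥39).
S3: not dominated (best duration).
S4: dominated by S3 (cost 3261≤4897, duration 4≤10, efficacy 67≥48).
S5: not dominated.
S6: dominated by S3 (cost 3261≤3300, duration 4≤7, efficacy 67≥67).
S7: not dominated (best cost).
S8: not dominated (best efficacy).
S9: not dominated.
Pareto-optimal: S1, S3, S5, S7, S8, S9 → 6.

6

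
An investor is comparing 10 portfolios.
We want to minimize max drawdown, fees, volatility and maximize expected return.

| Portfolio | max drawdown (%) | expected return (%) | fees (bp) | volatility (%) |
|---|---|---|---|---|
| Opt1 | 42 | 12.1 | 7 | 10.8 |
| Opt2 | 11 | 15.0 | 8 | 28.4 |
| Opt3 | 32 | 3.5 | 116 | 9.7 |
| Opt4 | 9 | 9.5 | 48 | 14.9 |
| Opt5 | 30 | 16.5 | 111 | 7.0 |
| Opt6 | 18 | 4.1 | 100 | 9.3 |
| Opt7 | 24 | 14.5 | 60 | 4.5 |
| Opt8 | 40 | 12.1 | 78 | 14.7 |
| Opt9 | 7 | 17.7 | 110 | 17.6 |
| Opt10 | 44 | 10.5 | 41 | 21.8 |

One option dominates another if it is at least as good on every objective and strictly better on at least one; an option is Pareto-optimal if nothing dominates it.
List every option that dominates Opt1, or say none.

Opt2: worse on fees (8 vs 7).
Opt3: worse on expected return (3.5 vs 12.1).
Opt4: worse on expected return (9.5 vs 12.1).
Opt5: worse on fees (111 vs 7).
Opt6: worse on expected return (4.1 vs 12.1).
Opt7: worse on fees (60 vs 7).
Opt8: worse on fees (78 vs 7).
Opt9: worse on fees (110 vs 7).
Opt10: worse on max drawdown (44 vs 42).
No option dominates Opt1.

none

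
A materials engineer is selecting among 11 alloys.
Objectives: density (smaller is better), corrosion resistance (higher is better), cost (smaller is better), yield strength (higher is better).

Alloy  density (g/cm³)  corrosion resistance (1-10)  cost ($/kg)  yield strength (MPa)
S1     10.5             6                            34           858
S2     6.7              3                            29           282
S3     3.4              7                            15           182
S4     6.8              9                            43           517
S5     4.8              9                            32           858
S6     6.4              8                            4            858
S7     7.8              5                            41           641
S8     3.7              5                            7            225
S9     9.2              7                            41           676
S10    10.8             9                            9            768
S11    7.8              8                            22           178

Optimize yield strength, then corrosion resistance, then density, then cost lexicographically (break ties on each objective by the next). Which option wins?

First maximize yield strength: best is 858, kept {S1, S5, S6}.
Then maximize corrosion resistance: best is 9, kept {S5}.

S5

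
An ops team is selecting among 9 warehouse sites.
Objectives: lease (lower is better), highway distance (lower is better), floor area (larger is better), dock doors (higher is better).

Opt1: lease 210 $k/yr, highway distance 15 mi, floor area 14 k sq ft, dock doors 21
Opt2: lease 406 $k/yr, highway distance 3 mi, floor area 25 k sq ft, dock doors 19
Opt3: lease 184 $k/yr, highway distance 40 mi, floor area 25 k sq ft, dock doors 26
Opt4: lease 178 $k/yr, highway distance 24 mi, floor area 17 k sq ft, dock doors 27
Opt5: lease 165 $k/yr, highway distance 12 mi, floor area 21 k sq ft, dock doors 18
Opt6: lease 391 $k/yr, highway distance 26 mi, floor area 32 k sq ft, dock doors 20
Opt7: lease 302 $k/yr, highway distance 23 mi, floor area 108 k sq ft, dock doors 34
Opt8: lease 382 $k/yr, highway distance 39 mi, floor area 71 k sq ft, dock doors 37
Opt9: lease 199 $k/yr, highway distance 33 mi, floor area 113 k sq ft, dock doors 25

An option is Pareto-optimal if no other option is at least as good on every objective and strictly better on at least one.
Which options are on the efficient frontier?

Opt1: not dominated.
Opt2: not dominated (best highway distance).
Opt3: not dominated.
Opt4: not dominated.
Opt5: not dominated (best lease).
Opt6: dominated by Opt7 (lease 302≤391, highway distance 23≤26, floor area 108≥32, dock doors 34≥20).
Opt7: not dominated.
Opt8: not dominated (best dock doors).
Opt9: not dominated (best floor area).

Opt1, Opt2, Opt3, Opt4, Opt5, Opt7, Opt8, Opt9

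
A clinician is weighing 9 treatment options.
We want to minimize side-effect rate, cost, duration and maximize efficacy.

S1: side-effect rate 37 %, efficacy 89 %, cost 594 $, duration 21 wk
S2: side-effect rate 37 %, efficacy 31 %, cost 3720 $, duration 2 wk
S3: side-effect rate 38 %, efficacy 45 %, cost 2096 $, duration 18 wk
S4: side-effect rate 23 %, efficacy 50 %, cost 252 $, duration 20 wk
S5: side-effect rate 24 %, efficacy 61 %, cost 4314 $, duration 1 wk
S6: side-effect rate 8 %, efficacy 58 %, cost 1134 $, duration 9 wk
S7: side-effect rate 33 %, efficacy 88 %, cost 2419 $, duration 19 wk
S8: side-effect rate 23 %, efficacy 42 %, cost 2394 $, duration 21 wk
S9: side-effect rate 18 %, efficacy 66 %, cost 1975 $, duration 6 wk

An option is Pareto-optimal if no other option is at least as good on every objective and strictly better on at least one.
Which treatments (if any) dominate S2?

S1: worse on duration (21 vs 2).
S3: worse on side-effect rate (38 vs 37).
S4: worse on duration (20 vs 2).
S5: worse on cost (4314 vs 3720).
S6: worse on duration (9 vs 2).
S7: worse on duration (19 vs 2).
S8: worse on duration (21 vs 2).
S9: worse on duration (6 vs 2).
No option dominates S2.

none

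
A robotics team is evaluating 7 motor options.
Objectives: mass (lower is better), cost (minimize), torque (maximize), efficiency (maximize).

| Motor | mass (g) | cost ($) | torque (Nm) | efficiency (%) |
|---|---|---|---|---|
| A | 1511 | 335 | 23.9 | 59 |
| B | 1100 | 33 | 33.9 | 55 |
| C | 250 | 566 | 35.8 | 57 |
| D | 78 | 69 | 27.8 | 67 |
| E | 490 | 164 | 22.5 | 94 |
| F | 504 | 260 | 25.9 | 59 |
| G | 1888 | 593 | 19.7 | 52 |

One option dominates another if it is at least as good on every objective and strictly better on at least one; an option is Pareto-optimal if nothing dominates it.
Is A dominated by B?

No

B vs A: B is worse on efficiency (55 vs 59), so it does not dominate A.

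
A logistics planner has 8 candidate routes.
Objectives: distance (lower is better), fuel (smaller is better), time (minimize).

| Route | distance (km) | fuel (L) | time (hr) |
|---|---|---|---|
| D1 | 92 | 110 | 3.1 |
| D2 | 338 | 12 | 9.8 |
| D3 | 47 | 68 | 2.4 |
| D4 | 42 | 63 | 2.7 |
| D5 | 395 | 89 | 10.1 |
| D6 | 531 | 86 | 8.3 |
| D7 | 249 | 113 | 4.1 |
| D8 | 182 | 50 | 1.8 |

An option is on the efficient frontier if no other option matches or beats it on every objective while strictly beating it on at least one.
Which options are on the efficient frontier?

D1: dominated by D3 (distance 47≤92, fuel 68≤110, time 2.4≤3.1).
D2: not dominated (best fuel).
D3: not dominated.
D4: not dominated (best distance).
D5: dominated by D2 (distance 338≤395, fuel 12≤89, time 9.8≤10.1).
D6: dominated by D3 (distance 47≤531, fuel 68≤86, time 2.4≤8.3).
D7: dominated by D1 (distance 92≤249, fuel 110≤113, time 3.1≤4.1).
D8: not dominated (best time).

D2, D3, D4, D8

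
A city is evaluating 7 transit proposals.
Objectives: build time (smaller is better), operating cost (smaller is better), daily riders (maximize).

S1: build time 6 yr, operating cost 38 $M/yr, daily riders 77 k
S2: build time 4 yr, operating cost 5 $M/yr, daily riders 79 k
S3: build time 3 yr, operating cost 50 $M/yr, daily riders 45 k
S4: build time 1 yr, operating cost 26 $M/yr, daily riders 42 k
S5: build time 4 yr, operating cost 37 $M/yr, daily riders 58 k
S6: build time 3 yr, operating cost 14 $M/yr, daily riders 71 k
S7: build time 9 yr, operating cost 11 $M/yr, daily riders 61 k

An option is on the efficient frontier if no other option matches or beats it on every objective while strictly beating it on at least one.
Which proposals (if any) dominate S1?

S2

S2: build time 4≤6, operating cost 5≤38, daily riders 79≥77 — dominates S1.
Others (S3, S4, S5, S6, S7) are each worse than S1 on at least one objective.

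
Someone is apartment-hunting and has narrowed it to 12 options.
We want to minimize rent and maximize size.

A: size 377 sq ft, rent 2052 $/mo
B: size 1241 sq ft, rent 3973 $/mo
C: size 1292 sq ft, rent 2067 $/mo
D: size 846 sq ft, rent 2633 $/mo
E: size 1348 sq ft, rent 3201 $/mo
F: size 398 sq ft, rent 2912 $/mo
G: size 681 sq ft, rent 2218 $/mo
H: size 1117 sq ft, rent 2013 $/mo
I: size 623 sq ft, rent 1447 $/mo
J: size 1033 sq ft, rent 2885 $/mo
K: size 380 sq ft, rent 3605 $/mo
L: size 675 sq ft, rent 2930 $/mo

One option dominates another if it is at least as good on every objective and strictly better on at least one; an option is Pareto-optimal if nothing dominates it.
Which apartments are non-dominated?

A: dominated by H (size 1117≥377, rent 2013≤2052).
B: dominated by C (size 1292≥1241, rent 2067≤3973).
C: not dominated.
D: dominated by C (size 1292≥846, rent 2067≤2633).
E: not dominated (best size).
F: dominated by C (size 1292≥398, rent 2067≤2912).
G: dominated by C (size 1292≥681, rent 2067≤2218).
H: not dominated.
I: not dominated (best rent).
J: dominated by C (size 1292≥1033, rent 2067≤2885).
K: dominated by C (size 1292≥380, rent 2067≤3605).
L: dominated by C (size 1292≥675, rent 2067≤2930).

C, E, H, I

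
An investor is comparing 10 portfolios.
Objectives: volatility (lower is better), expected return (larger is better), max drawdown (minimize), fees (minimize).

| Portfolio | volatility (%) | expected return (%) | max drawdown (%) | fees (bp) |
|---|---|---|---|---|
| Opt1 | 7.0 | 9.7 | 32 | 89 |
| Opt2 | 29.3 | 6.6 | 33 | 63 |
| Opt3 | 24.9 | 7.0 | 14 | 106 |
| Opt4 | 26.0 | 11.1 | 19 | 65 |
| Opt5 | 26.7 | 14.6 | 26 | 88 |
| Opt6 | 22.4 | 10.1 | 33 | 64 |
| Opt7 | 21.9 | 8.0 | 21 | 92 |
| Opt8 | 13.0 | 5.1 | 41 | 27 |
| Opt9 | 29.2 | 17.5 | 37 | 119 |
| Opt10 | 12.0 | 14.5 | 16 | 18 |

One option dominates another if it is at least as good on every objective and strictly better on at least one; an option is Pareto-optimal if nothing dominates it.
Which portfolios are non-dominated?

Opt1: not dominated (best volatility).
Opt2: dominated by Opt10 (volatility 12.0≤29.3, expected return 14.5≥6.6, max drawdown 16≤33, fees 18≤63).
Opt3: not dominated (best max drawdown).
Opt4: dominated by Opt10 (volatility 12.0≤26.0, expected return 14.5≥11.1, max drawdown 16≤19, fees 18≤65).
Opt5: not dominated.
Opt6: dominated by Opt10 (volatility 12.0≤22.4, expected return 14.5≥10.1, max drawdown 16≤33, fees 18≤64).
Opt7: dominated by Opt10 (volatility 12.0≤21.9, expected return 14.5≥8.0, max drawdown 16≤21, fees 18≤92).
Opt8: dominated by Opt10 (volatility 12.0≤13.0, expected return 14.5≥5.1, max drawdown 16≤41, fees 18≤27).
Opt9: not dominated (best expected return).
Opt10: not dominated (best fees).

Opt1, Opt3, Opt5, Opt9, Opt10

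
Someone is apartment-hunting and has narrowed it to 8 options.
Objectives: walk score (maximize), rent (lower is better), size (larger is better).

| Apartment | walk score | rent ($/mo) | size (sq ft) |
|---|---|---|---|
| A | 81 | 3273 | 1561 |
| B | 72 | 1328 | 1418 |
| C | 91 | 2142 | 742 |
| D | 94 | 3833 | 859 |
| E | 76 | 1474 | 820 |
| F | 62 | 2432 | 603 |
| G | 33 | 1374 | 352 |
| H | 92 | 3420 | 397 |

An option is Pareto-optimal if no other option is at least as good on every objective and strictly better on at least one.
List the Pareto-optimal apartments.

A, B, C, D, E, H

A: not dominated (best size).
B: not dominated (best rent).
C: not dominated.
D: not dominated (best walk score).
E: not dominated.
F: dominated by B (walk score 72≥62, rent 1328≤2432, size 1418≥603).
G: dominated by B (walk score 72≥33, rent 1328≤1374, size 1418≥352).
H: not dominated.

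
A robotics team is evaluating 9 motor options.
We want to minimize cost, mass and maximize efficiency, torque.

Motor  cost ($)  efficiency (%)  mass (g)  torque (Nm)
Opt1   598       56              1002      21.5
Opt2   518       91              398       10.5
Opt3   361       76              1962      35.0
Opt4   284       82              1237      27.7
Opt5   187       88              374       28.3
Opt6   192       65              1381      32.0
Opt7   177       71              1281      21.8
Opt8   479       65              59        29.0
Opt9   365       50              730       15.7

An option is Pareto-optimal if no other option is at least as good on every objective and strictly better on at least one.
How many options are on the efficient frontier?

Opt1: dominated by Opt5 (cost 187≤598, efficiency 88≥56, mass 374≤1002, torque 28.3≥21.5).
Opt2: not dominated (best efficiency).
Opt3: not dominated (best torque).
Opt4: dominated by Opt5 (cost 187≤284, efficiency 88≥82, mass 374≤1237, torque 28.3≥27.7).
Opt5: not dominated.
Opt6: not dominated.
Opt7: not dominated (best cost).
Opt8: not dominated (best mass).
Opt9: dominated by Opt5 (cost 187≤365, efficiency 88≥50, mass 374≤730, torque 28.3≥15.7).
Pareto-optimal: Opt2, Opt3, Opt5, Opt6, Opt7, Opt8 → 6.

6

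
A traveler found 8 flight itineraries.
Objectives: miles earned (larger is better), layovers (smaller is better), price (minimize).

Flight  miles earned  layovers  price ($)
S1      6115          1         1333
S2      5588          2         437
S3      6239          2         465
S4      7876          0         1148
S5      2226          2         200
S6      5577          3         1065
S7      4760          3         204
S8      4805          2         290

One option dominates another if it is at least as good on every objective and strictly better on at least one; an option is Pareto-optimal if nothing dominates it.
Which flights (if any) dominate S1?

S4

S4: miles earned 7876≥6115, layovers 0≤1, price 1148≤1333 — dominates S1.
Others (S2, S3, S5, S6, S7, S8) are each worse than S1 on at least one objective.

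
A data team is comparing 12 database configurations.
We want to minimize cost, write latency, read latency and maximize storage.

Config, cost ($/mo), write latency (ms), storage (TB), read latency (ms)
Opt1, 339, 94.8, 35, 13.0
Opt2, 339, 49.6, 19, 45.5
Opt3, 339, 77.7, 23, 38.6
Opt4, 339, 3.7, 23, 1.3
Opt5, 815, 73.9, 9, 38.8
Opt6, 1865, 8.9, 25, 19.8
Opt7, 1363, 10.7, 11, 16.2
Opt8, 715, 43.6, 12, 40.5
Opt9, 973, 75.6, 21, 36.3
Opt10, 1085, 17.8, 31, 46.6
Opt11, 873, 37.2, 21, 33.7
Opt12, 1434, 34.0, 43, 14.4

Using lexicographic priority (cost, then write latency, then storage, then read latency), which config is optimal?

First minimize cost: best is 339, kept {Opt1, Opt2, Opt3, Opt4}.
Then minimize write latency: best is 3.7, kept {Opt4}.

Opt4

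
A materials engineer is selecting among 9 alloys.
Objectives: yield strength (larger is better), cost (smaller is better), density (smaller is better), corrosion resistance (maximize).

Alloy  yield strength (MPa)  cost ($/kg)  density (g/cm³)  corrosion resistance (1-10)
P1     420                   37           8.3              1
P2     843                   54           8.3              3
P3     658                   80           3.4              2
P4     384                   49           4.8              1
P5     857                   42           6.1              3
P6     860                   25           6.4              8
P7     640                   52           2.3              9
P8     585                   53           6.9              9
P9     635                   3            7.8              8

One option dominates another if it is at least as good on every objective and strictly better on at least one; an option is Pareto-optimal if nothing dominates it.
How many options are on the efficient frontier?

6

P1: dominated by P6 (yield strength 860≥420, cost 25≤37, density 6.4≤8.3, corrosion resistance 8≥1).
P2: dominated by P5 (yield strength 857≥843, cost 42≤54, density 6.1≤8.3, corrosion resistance 3≥3).
P3: not dominated.
P4: not dominated.
P5: not dominated.
P6: not dominated (best yield strength).
P7: not dominated (best density).
P8: dominated by P7 (yield strength 640≥585, cost 52≤53, density 2.3≤6.9, corrosion resistance 9≥9).
P9: not dominated (best cost).
Pareto-optimal: P3, P4, P5, P6, P7, P9 → 6.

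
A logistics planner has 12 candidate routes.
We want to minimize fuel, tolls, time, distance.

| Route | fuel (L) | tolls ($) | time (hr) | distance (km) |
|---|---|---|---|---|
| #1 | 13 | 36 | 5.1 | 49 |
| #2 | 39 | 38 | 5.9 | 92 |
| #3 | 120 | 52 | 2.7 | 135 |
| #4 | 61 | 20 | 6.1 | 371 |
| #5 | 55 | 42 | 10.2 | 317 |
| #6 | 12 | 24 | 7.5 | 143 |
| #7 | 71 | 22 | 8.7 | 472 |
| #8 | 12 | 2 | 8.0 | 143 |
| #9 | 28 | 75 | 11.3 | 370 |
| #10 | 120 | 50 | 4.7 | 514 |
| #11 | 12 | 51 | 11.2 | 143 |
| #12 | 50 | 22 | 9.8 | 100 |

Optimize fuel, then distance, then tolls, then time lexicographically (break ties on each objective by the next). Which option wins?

#8

First minimize fuel: best is 12, kept {#6, #8, #11}.
Then minimize distance: best is 143, kept {#6, #8, #11}.
Then minimize tolls: best is 2, kept {#8}.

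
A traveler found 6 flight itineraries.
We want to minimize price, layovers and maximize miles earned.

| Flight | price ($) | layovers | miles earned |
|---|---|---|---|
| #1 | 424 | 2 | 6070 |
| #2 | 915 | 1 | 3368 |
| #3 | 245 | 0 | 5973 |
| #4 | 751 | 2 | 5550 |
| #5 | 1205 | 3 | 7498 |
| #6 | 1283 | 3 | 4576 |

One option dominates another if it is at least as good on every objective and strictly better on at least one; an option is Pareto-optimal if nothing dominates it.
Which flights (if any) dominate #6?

#1, #3, #4, #5

#1: price 424≤1283, layovers 2≤3, miles earned 6070≥4576 — dominates #6.
#3: price 245≤1283, layovers 0≤3, miles earned 5973≥4576 — dominates #6.
#4: price 751≤1283, layovers 2≤3, miles earned 5550≥4576 — dominates #6.
#5: price 1205≤1283, layovers 3≤3, miles earned 7498≥4576 — dominates #6.
Others (#2) are each worse than #6 on at least one objective.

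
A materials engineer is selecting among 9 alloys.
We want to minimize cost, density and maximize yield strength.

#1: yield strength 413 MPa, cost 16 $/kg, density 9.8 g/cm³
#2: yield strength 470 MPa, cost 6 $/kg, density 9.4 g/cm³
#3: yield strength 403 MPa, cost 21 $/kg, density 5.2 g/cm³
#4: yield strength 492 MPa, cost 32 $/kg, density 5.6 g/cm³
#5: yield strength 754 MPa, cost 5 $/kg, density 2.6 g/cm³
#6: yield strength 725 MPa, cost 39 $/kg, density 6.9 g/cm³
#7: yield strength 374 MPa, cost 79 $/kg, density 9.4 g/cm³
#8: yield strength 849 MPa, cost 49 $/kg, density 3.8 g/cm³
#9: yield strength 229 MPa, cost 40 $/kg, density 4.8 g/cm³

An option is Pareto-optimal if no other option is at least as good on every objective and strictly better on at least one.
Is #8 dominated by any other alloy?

No

#1: worse on yield strength (413 vs 849).
#2: worse on yield strength (470 vs 849).
#3: worse on yield strength (403 vs 849).
#4: worse on yield strength (492 vs 849).
#5: worse on yield strength (754 vs 849).
#6: worse on yield strength (725 vs 849).
#7: worse on yield strength (374 vs 849).
#9: worse on yield strength (229 vs 849).
No option is at least as good as #8 on every objective and strictly better on one.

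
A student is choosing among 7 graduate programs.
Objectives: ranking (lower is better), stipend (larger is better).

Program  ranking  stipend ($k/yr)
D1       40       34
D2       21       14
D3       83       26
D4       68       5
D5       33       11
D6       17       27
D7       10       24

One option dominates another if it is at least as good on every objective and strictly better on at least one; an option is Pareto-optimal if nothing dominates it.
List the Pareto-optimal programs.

D1, D6, D7

D1: not dominated (best stipend).
D2: dominated by D6 (ranking 17≤21, stipend 27≥14).
D3: dominated by D1 (ranking 40≤83, stipend 34≥26).
D4: dominated by D1 (ranking 40≤68, stipend 34≥5).
D5: dominated by D2 (ranking 21≤33, stipend 14≥11).
D6: not dominated.
D7: not dominated (best ranking).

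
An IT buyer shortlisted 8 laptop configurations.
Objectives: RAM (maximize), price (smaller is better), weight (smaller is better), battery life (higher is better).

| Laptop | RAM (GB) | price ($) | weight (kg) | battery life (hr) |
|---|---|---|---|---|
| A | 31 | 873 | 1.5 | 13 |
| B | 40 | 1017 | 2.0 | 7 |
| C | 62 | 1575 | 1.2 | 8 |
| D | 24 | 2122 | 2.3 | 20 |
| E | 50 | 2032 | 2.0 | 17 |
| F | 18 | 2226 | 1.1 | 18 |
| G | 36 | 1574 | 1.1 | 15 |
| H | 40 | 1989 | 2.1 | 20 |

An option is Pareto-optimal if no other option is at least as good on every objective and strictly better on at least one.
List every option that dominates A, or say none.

none

B: worse on price (1017 vs 873).
C: worse on price (1575 vs 873).
D: worse on RAM (24 vs 31).
E: worse on price (2032 vs 873).
F: worse on RAM (18 vs 31).
G: worse on price (1574 vs 873).
H: worse on price (1989 vs 873).
No option dominates A.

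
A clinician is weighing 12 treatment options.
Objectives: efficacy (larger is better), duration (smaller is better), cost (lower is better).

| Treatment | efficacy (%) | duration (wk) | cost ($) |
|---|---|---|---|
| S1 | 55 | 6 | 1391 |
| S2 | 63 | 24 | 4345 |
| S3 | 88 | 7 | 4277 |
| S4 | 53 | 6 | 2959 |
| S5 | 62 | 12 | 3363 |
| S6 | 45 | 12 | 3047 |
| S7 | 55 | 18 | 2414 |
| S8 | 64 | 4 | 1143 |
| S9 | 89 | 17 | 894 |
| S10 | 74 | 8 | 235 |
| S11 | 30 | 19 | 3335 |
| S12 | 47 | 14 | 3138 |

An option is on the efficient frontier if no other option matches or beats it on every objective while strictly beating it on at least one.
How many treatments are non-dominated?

4

S1: dominated by S8 (efficacy 64≥55, duration 4≤6, cost 1143≤1391).
S2: dominated by S3 (efficacy 88≥63, duration 7≤24, cost 4277≤4345).
S3: not dominated.
S4: dominated by S1 (efficacy 55≥53, duration 6≤6, cost 1391≤2959).
S5: dominated by S8 (efficacy 64≥62, duration 4≤12, cost 1143≤3363).
S6: dominated by S1 (efficacy 55≥45, duration 6≤12, cost 1391≤3047).
S7: dominated by S1 (efficacy 55≥55, duration 6≤18, cost 1391≤2414).
S8: not dominated (best duration).
S9: not dominated (best efficacy).
S10: not dominated (best cost).
S11: dominated by S1 (efficacy 55≥30, duration 6≤19, cost 1391≤3335).
S12: dominated by S1 (efficacy 55≥47, duration 6≤14, cost 1391≤3138).
Pareto-optimal: S3, S8, S9, S10 → 4.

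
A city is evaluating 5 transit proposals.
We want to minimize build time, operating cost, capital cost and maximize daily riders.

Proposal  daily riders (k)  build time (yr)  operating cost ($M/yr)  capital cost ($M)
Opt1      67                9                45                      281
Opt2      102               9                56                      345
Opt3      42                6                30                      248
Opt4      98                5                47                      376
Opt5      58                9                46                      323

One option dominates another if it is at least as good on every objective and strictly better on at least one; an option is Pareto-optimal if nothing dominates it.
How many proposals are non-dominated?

4

Opt1: not dominated.
Opt2: not dominated (best daily riders).
Opt3: not dominated (best operating cost).
Opt4: not dominated (best build time).
Opt5: dominated by Opt1 (daily riders 67≥58, build time 9≤9, operating cost 45≤46, capital cost 281≤323).
Pareto-optimal: Opt1, Opt2, Opt3, Opt4 → 4.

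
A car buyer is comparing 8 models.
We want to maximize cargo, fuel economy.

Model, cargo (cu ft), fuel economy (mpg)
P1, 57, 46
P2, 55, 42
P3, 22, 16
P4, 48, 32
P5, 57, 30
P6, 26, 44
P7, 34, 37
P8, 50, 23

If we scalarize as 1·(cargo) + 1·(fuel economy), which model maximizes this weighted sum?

P1

P1: 1·57 + 1·46 = 103
P2: 1·55 + 1·42 = 97
P3: 1·22 + 1·16 = 38
P4: 1·48 + 1·32 = 80
P5: 1·57 + 1·30 = 87
P6: 1·26 + 1·44 = 70
P7: 1·34 + 1·37 = 71
P8: 1·50 + 1·23 = 73
Highest: P1 at 103.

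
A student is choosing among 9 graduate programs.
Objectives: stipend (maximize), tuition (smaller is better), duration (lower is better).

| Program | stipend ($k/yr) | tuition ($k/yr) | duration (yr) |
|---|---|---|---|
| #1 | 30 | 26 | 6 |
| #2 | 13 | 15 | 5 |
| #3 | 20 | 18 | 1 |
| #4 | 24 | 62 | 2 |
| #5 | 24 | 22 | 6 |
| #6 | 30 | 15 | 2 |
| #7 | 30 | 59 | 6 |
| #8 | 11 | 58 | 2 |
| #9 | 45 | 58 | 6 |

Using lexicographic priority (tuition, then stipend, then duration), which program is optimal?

First minimize tuition: best is 15, kept {#2, #6}.
Then maximize stipend: best is 30, kept {#6}.

#6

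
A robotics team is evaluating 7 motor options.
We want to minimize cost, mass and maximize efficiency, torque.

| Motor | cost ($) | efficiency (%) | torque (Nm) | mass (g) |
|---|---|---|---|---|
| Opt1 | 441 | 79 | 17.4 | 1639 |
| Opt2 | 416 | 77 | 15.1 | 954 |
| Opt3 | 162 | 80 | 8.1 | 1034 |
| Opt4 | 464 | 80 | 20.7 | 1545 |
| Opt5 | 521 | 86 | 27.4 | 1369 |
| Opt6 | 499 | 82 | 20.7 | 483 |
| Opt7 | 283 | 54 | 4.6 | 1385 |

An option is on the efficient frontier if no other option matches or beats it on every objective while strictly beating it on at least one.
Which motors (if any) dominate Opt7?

Opt3: cost 162≤283, efficiency 80≥54, torque 8.1≥4.6, mass 1034≤1385 — dominates Opt7.
Others (Opt1, Opt2, Opt4, Opt5, Opt6) are each worse than Opt7 on at least one objective.

Opt3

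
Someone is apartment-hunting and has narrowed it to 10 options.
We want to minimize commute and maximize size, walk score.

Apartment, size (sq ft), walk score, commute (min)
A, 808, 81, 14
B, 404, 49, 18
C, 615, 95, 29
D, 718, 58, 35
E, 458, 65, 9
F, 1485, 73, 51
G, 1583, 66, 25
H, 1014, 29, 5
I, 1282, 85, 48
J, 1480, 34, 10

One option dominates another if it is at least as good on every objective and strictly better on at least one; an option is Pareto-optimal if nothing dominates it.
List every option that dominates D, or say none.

A, G

A: size 808≥718, walk score 81≥58, commute 14≤35 — dominates D.
G: size 1583≥718, walk score 66≥58, commute 25≤35 — dominates D.
Others (B, C, E, F, H, I, J) are each worse than D on at least one objective.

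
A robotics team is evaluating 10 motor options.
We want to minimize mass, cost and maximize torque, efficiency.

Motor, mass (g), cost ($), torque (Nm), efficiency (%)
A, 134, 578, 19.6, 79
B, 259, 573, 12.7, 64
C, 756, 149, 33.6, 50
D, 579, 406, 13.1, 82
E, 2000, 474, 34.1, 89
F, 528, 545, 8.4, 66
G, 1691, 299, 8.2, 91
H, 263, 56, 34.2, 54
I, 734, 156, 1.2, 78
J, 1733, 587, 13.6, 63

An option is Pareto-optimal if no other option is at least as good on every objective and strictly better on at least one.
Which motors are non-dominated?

A, B, D, E, F, G, H, I

A: not dominated (best mass).
B: not dominated.
C: dominated by H (mass 263≤756, cost 56≤149, torque 34.2≥33.6, efficiency 54≥50).
D: not dominated.
E: not dominated.
F: not dominated.
G: not dominated (best efficiency).
H: not dominated (best cost).
I: not dominated.
J: dominated by A (mass 134≤1733, cost 578≤587, torque 19.6≥13.6, efficiency 79≥63).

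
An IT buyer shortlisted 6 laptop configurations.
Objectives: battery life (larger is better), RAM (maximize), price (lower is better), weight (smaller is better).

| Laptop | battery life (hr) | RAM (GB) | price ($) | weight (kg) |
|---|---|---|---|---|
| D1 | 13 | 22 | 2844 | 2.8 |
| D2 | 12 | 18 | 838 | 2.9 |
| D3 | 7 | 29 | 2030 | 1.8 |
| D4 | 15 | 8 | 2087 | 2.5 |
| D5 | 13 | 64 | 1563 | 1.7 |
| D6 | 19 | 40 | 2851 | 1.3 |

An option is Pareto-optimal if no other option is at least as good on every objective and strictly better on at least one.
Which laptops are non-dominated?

D1: dominated by D5 (battery life 13≥13, RAM 64≥22, price 1563≤2844, weight 1.7≤2.8).
D2: not dominated (best price).
D3: dominated by D5 (battery life 13≥7, RAM 64≥29, price 1563≤2030, weight 1.7≤1.8).
D4: not dominated.
D5: not dominated (best RAM).
D6: not dominated (best battery life).

D2, D4, D5, D6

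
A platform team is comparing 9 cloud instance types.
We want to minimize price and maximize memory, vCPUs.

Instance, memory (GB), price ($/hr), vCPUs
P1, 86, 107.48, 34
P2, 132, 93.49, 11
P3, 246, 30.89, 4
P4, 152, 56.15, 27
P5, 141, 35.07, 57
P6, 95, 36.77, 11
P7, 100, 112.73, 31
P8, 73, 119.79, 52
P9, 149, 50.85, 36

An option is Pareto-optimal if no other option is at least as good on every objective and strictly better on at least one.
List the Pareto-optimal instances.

P3, P4, P5, P9

P1: dominated by P5 (memory 141≥86, price 35.07≤107.48, vCPUs 57≥34).
P2: dominated by P4 (memory 152≥132, price 56.15≤93.49, vCPUs 27≥11).
P3: not dominated (best memory).
P4: not dominated.
P5: not dominated (best vCPUs).
P6: dominated by P5 (memory 141≥95, price 35.07≤36.77, vCPUs 57≥11).
P7: dominated by P5 (memory 141≥100, price 35.07≤112.73, vCPUs 57≥31).
P8: dominated by P5 (memory 141≥73, price 35.07≤119.79, vCPUs 57≥52).
P9: not dominated.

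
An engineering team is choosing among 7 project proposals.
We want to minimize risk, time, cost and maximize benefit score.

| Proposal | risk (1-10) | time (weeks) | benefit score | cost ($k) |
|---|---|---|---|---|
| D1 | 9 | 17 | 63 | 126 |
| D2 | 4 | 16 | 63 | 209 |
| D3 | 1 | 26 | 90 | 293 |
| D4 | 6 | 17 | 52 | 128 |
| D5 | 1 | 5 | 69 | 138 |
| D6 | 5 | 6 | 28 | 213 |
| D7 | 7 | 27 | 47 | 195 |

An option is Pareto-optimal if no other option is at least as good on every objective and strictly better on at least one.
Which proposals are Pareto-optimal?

D1, D3, D4, D5

D1: not dominated (best cost).
D2: dominated by D5 (risk 1≤4, time 5≤16, benefit score 69≥63, cost 138≤209).
D3: not dominated (best benefit score).
D4: not dominated.
D5: not dominated (best time).
D6: dominated by D5 (risk 1≤5, time 5≤6, benefit score 69≥28, cost 138≤213).
D7: dominated by D4 (risk 6≤7, time 17≤27, benefit score 52≥47, cost 128≤195).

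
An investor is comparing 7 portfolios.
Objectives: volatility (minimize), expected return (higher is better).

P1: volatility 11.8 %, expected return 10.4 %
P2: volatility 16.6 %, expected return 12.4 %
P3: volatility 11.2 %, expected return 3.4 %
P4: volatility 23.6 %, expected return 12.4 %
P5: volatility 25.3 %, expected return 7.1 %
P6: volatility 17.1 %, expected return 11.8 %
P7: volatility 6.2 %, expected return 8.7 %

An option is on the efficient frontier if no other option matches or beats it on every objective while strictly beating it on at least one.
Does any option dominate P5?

P1 vs P5: volatility 11.8≤25.3, expected return 10.4≥7.1 — P1 is at least as good on every objective and strictly better on at least one, so P1 dominates P5.

Yes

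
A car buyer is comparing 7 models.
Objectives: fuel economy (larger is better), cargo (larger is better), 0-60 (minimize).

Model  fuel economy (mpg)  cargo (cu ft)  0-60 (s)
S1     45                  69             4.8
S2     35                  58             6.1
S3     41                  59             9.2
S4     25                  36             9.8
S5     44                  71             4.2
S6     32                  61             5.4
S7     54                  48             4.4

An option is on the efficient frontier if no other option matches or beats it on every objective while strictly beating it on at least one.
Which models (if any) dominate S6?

S1: fuel economy 45≥32, cargo 69≥61, 0-60 4.8≤5.4 — dominates S6.
S5: fuel economy 44≥32, cargo 71≥61, 0-60 4.2≤5.4 — dominates S6.
Others (S2, S3, S4, S7) are each worse than S6 on at least one objective.

S1, S5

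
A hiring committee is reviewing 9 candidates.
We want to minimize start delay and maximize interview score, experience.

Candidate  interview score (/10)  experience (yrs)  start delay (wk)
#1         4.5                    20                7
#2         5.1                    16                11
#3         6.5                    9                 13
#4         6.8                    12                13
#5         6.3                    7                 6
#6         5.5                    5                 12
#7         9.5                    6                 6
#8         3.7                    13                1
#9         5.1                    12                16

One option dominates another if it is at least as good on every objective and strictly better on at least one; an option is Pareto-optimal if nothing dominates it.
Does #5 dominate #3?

#5 vs #3: #5 is worse on interview score (6.3 vs 6.5), so it does not dominate #3.

No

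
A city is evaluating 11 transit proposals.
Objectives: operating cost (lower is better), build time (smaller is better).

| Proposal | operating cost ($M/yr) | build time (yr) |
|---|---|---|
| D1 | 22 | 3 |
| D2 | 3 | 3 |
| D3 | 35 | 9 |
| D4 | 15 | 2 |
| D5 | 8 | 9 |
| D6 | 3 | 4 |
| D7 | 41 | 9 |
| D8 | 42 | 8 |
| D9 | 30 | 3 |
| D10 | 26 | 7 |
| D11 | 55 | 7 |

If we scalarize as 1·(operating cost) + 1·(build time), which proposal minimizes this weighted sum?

D2

D1: 1·22 + 1·3 = 25
D2: 1·3 + 1·3 = 6
D3: 1·35 + 1·9 = 44
D4: 1·15 + 1·2 = 17
D5: 1·8 + 1·9 = 17
D6: 1·3 + 1·4 = 7
D7: 1·41 + 1·9 = 50
D8: 1·42 + 1·8 = 50
D9: 1·30 + 1·3 = 33
D10: 1·26 + 1·7 = 33
D11: 1·55 + 1·7 = 62
Lowest: D2 at 6.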